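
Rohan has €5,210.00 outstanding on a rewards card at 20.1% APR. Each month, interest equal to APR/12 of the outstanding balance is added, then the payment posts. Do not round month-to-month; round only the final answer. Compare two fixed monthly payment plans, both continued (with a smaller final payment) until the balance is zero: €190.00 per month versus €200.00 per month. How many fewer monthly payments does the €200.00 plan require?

Monthly rate r = 20.1%/12 = 1.675% = 0.01675.
At €190.00/mo: n = ⌈−ln(1 − rB₀/P)/ln(1+r)⌉ = 38 payments (last €3.21); total interest = total paid − €5,210.00 = €1,823.21.
At €200.00/mo: 35 payments (last €102.95); total interest €1,692.95.
Payments saved = 38 − 35 = 3.

3 fewer payments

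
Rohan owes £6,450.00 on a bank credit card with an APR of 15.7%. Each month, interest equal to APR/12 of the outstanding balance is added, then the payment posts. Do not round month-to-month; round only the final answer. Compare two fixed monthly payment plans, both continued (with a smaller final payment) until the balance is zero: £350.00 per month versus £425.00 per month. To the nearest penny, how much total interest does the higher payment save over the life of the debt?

£192.04

Monthly rate r = 15.7%/12 = 1.30833% = 0.0130833.
At £350.00/mo: n = ⌈−ln(1 − rB₀/P)/ln(1+r)⌉ = 22 payments (last £79.20); total interest = total paid − £6,450.00 = £979.20.
At £425.00/mo: 18 payments (last £12.16); total interest £787.16.
Interest saved = £979.20 − £787.16 = £192.04.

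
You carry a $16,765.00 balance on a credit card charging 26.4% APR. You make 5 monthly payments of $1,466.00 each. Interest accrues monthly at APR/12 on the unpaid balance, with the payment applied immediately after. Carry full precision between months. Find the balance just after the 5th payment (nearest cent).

$11,032.40

Monthly rate r = 26.4%/12 = 2.2% = 0.022.
Each month: B ← B·(1+r) − $1,466.00.
Month 1: interest $368.83; balance after payment $15,667.83.
Month 2: interest $344.69; balance after payment $14,546.52.
Month 3: interest $320.02; balance after payment $13,400.55.
Month 4: interest $294.81; balance after payment $12,229.36.
Month 5: interest $269.05; balance after payment $11,032.40.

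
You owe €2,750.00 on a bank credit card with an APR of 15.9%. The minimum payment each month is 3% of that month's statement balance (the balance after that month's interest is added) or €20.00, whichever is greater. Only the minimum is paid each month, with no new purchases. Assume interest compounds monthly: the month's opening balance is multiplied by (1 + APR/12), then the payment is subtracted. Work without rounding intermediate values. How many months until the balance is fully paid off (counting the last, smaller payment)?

Monthly rate r = 15.9%/12 = 1.325% = 0.01325.
While 3% of the post-interest balance exceeds €20.00, each month B ← (B·(1+r))·(1 − 0.03), i.e. B shrinks by the factor (1+r)·0.97 = 0.98285.
This holds for months 1–83. Entering month 84 the balance is €654.43; 3% of the post-interest balance is now below €20.00, so the flat €20.00 minimum applies from here.
From month 84 a fixed €20.00 at rate r clears €654.43 in 44 more payments. Total: 83 + 44 = 127 months.

127 months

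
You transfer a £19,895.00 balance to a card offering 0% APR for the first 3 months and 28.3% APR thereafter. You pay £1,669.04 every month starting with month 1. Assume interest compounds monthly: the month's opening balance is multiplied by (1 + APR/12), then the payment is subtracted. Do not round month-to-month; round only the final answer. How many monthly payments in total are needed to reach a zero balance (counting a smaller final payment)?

Promo months 1–3 at r₀ = 0%/12 = 0; months 4+ at r₁ = 28.3%/12 = 0.0235833.
After month 3 (no interest yet): B = £19,895.00 − 3·£1,669.04 = £14,887.88.
Then at r₁ with £1,669.04/mo: n₂ = −ln(1 − r₁·B/P)/ln(1+r₁) ≈ 10.13 → 11 more payments.

14 months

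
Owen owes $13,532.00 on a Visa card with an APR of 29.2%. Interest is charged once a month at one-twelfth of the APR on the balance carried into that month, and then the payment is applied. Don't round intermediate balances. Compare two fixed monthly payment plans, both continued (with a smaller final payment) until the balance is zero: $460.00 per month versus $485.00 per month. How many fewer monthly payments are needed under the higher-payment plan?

5 fewer payments

Monthly rate r = 29.2%/12 = 2.43333% = 0.0243333.
At $460.00/mo: n = ⌈−ln(1 − rB₀/P)/ln(1+r)⌉ = 53 payments (last $153.81); total interest = total paid − $13,532.00 = $10,541.81.
At $485.00/mo: 48 payments (last $124.30); total interest $9,387.30.
Payments saved = 53 − 48 = 5.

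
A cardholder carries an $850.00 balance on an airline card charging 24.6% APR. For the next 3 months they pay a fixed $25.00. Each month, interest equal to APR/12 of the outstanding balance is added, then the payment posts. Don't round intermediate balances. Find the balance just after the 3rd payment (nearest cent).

$826.81

Monthly rate r = 24.6%/12 = 2.05% = 0.0205.
Each month: B ← B·(1+r) − $25.00.
Month 1: interest $17.43; balance after payment $842.42.
Month 2: interest $17.27; balance after payment $834.69.
Month 3: interest $17.11; balance after payment $826.81.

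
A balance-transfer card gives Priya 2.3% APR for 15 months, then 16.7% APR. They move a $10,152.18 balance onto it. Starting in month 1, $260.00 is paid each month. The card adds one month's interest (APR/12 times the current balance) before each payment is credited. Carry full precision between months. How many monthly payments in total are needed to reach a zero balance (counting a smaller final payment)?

Promo months 1–15 at r₀ = 2.3%/12 = 0.00191667; months 16+ at r₁ = 16.7%/12 = 0.0139167.
After month 15: iterate B ← B·(1+r₀) − $260.00 for 15 months → $6,495.24.
Then at r₁ with $260.00/mo: n₂ = −ln(1 − r₁·B/P)/ln(1+r₁) ≈ 30.91 → 31 more payments.

46 payments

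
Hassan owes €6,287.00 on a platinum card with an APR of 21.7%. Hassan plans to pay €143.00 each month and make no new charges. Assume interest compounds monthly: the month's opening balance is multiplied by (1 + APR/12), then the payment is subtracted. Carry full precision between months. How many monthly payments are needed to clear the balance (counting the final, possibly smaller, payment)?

Monthly rate r = 21.7%/12 = 1.80833% = 0.0180833.
Recurrence: B ← B·(1+r) − €143.00.
Month 1: interest €113.69; balance after payment €6,257.69.
Month 2: interest €113.16; balance after payment €6,227.85.
Closed form: n = −ln(1 − rB₀/P)/ln(1+r) = −ln(0.20497)/ln(1.01808) ≈ 88.435, so the balance reaches zero during payment 89.

89 months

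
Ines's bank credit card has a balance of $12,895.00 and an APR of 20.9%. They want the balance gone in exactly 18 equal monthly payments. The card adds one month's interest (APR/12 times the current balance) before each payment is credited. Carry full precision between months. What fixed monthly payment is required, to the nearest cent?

Monthly rate r = 20.9%/12 = 1.74167% = 0.0174167.
Level-payment amortization: P = B₀·r / (1 − (1+r)^(−n)) = 12895.00·0.0174167 / (1 − 1.01742^(−18)).
Denominator 1 − (1+r)^(−18) = 0.267140467.
P = 224.588 / 0.267140467 ≈ 840.71.

$840.71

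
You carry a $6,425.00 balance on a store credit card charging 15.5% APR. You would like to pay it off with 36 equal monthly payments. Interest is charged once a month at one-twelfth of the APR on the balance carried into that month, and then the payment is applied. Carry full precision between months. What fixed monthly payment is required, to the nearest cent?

Monthly rate r = 15.5%/12 = 1.29167% = 0.0129167.
Level-payment amortization: P = B₀·r / (1 − (1+r)^(−n)) = 6425.00·0.0129167 / (1 − 1.01292^(−36)).
Denominator 1 − (1+r)^(−36) = 0.369991827.
P = 82.9896 / 0.369991827 ≈ 224.30.

$224.30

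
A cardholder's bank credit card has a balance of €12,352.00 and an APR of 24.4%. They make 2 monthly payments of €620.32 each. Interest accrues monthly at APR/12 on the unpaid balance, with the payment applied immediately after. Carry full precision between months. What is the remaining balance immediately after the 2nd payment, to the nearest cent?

Monthly rate r = 24.4%/12 = 2.03333% = 0.0203333.
Each month: B ← B·(1+r) − €620.32.
Month 1: interest €251.16; balance after payment €11,982.84.
Month 2: interest €243.65; balance after payment €11,606.17.

€11,606.17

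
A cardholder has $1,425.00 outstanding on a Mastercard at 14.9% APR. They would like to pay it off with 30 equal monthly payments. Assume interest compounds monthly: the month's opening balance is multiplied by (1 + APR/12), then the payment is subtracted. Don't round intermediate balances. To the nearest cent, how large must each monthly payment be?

$57.19

Monthly rate r = 14.9%/12 = 1.24167% = 0.0124167.
Level-payment amortization: P = B₀·r / (1 − (1+r)^(−n)) = 1425.00·0.0124167 / (1 − 1.01242^(−30)).
Denominator 1 − (1+r)^(−30) = 0.309408196.
P = 17.6937 / 0.309408196 ≈ 57.19.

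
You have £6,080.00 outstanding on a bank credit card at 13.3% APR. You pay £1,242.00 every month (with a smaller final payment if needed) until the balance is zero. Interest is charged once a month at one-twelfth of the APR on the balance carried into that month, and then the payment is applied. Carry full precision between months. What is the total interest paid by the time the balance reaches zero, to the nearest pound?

Monthly rate r = 13.3%/12 = 1.10833% = 0.0110833.
Payoff takes n = ⌈−ln(1 − rB₀/P)/ln(1+r)⌉ = ⌈5.061⌉ = 6 payments; the last is £76.13.
Total paid = 5·£1,242.00 + £76.13 = £6,286.13.
Total interest = total paid − principal = £6,286.13 − £6,080.00 = £206.13.

£206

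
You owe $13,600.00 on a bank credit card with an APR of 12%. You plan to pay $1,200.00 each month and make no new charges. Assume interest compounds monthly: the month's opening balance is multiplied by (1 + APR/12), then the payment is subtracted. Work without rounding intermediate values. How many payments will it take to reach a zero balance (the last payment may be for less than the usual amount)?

13 months

Monthly rate r = 12%/12 = 1% = 0.01.
Recurrence: B ← B·(1+r) − $1,200.00.
Month 1: interest $136.00; balance after payment $12,536.00.
Month 2: interest $125.36; balance after payment $11,461.36.
Closed form: n = −ln(1 − rB₀/P)/ln(1+r) = −ln(0.88667)/ln(1.01) ≈ 12.089, so the balance reaches zero during payment 13.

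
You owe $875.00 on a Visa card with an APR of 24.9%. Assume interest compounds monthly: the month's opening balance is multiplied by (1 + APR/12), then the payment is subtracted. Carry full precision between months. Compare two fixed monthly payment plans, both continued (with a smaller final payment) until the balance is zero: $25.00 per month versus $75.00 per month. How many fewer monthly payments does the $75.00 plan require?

50 fewer payments

Monthly rate r = 24.9%/12 = 2.075% = 0.02075.
At $25.00/mo: n = ⌈−ln(1 − rB₀/P)/ln(1+r)⌉ = 64 payments (last $2.05); total interest = total paid − $875.00 = $702.05.
At $75.00/mo: 14 payments (last $37.41); total interest $137.41.
Payments saved = 64 − 14 = 50.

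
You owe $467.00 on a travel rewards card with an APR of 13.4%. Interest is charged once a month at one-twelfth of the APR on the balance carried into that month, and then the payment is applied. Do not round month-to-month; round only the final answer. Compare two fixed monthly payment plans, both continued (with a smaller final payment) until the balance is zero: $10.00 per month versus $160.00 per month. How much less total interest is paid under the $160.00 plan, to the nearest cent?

Monthly rate r = 13.4%/12 = 1.11667% = 0.0111667.
At $10.00/mo: n = ⌈−ln(1 − rB₀/P)/ln(1+r)⌉ = 67 payments (last $3.75); total interest = total paid − $467.00 = $196.75.
At $160.00/mo: 3 payments (last $157.44); total interest $10.44.
Interest saved = $196.75 − $10.44 = $186.31.

$186.31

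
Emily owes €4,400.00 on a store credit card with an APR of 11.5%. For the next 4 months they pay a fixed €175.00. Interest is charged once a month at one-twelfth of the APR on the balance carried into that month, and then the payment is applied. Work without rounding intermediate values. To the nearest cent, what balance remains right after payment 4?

€3,860.98

Monthly rate r = 11.5%/12 = 0.958333% = 0.00958333.
Each month: B ← B·(1+r) − €175.00.
Month 1: interest €42.17; balance after payment €4,267.17.
Month 2: interest €40.89; balance after payment €4,133.06.
Month 3: interest €39.61; balance after payment €3,997.67.
Month 4: interest €38.31; balance after payment €3,860.98.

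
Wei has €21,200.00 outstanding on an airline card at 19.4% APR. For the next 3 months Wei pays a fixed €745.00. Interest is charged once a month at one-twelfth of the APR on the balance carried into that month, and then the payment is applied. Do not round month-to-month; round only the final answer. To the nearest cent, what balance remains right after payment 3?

€19,973.58

Monthly rate r = 19.4%/12 = 1.61667% = 0.0161667.
Each month: B ← B·(1+r) − €745.00.
Month 1: interest €342.73; balance after payment €20,797.73.
Month 2: interest €336.23; balance after payment €20,388.96.
Month 3: interest €329.62; balance after payment €19,973.58.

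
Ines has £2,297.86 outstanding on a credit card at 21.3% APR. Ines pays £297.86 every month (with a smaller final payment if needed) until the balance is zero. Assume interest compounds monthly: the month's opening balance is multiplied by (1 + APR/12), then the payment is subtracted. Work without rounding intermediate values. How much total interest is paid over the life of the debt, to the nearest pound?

Monthly rate r = 21.3%/12 = 1.775% = 0.01775.
Payoff takes n = ⌈−ln(1 − rB₀/P)/ln(1+r)⌉ = ⌈8.370⌉ = 9 payments; the last is £110.81.
Total paid = 8·£297.86 + £110.81 = £2,493.69.
Total interest = total paid − principal = £2,493.69 − £2,297.86 = £195.83.

£196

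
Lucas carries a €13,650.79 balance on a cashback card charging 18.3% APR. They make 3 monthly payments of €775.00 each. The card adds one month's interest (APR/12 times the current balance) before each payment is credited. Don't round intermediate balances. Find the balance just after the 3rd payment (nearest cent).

Monthly rate r = 18.3%/12 = 1.525% = 0.01525.
Each month: B ← B·(1+r) − €775.00.
Month 1: interest €208.17; balance after payment €13,083.96.
Month 2: interest €199.53; balance after payment €12,508.50.
Month 3: interest €190.75; balance after payment €11,924.25.

€11,924.25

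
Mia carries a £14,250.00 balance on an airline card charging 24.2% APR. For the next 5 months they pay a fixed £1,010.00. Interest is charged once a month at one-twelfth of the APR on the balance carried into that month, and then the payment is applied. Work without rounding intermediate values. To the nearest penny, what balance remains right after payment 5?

£10,488.18

Monthly rate r = 24.2%/12 = 2.01667% = 0.0201667.
Each month: B ← B·(1+r) − £1,010.00.
Month 1: interest £287.38; balance after payment £13,527.38.
Month 2: interest £272.80; balance after payment £12,790.18.
Month 3: interest £257.94; balance after payment £12,038.11.
Month 4: interest £242.77; balance after payment £11,270.88.
Month 5: interest £227.30; balance after payment £10,488.18.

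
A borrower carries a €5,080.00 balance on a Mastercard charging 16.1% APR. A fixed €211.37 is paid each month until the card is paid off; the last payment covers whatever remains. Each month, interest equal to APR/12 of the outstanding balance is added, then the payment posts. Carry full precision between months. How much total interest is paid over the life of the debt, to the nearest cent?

Monthly rate r = 16.1%/12 = 1.34167% = 0.0134167.
Payoff takes n = ⌈−ln(1 − rB₀/P)/ln(1+r)⌉ = ⌈29.208⌉ = 30 payments; the last is €44.30.
Total paid = 29·€211.37 + €44.30 = €6,174.03.
Total interest = total paid − principal = €6,174.03 − €5,080.00 = €1,094.03.

€1,094.03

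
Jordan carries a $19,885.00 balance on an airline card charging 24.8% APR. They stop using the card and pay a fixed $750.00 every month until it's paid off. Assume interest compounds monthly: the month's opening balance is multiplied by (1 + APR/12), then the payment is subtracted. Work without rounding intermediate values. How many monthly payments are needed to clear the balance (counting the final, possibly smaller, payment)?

39 payments

Monthly rate r = 24.8%/12 = 2.06667% = 0.0206667.
Recurrence: B ← B·(1+r) − $750.00.
Month 1: interest $410.96; balance after payment $19,545.96.
Month 2: interest $403.95; balance after payment $19,199.91.
Closed form: n = −ln(1 − rB₀/P)/ln(1+r) = −ln(0.45206)/ln(1.02067) ≈ 38.812, so the balance reaches zero during payment 39.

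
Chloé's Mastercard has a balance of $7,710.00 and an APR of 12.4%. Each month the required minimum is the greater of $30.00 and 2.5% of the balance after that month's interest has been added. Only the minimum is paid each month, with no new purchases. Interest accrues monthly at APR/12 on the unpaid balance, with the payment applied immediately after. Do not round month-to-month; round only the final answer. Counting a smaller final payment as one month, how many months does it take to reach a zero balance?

176 months

Monthly rate r = 12.4%/12 = 1.03333% = 0.0103333.
While 2.5% of the post-interest balance exceeds $30.00, each month B ← (B·(1+r))·(1 − 0.025), i.e. B shrinks by the factor (1+r)·0.975 = 0.98507.
This holds for months 1–125. Entering month 126 the balance is $1,176.84; 2.5% of the post-interest balance is now below $30.00, so the flat $30.00 minimum applies from here.
From month 126 a fixed $30.00 at rate r clears $1,176.84 in 51 more payments. Total: 125 + 51 = 176 months.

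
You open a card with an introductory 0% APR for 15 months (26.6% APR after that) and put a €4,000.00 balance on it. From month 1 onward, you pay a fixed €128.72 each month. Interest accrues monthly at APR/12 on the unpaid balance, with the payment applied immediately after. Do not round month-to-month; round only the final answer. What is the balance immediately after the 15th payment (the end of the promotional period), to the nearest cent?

€2,069.20

Promo months 1–15 at r₀ = 0%/12 = 0; months 16+ at r₁ = 26.6%/12 = 0.0221667.
After month 15 (no interest yet): B = €4,000.00 − 15·€128.72 = €2,069.20.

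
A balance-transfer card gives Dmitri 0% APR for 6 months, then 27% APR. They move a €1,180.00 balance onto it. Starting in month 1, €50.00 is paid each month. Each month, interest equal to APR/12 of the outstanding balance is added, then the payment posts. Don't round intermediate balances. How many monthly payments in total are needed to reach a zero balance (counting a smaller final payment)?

29 payments

Promo months 1–6 at r₀ = 0%/12 = 0; months 7+ at r₁ = 27%/12 = 0.0225.
After month 6 (no interest yet): B = €1,180.00 − 6·€50.00 = €880.00.
Then at r₁ with €50.00/mo: n₂ = −ln(1 − r₁·B/P)/ln(1+r₁) ≈ 22.66 → 23 more payments.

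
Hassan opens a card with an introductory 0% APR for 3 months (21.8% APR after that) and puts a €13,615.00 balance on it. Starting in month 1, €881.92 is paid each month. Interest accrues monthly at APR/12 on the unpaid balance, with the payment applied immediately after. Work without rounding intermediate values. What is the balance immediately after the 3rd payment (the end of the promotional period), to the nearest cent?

€10,969.24

Promo months 1–3 at r₀ = 0%/12 = 0; months 4+ at r₁ = 21.8%/12 = 0.0181667.
After month 3 (no interest yet): B = €13,615.00 − 3·€881.92 = €10,969.24.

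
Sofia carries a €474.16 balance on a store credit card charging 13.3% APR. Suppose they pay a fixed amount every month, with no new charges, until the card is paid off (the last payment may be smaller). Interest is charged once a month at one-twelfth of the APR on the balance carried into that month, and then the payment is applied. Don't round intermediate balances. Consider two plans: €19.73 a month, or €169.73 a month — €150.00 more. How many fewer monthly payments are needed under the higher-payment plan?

26 fewer payments

Monthly rate r = 13.3%/12 = 1.10833% = 0.0110833.
At €19.73/mo: n = ⌈−ln(1 − rB₀/P)/ln(1+r)⌉ = 29 payments (last €2.00); total interest = total paid − €474.16 = €80.28.
At €169.73/mo: 3 payments (last €144.98); total interest €10.28.
Payments saved = 29 − 3 = 26.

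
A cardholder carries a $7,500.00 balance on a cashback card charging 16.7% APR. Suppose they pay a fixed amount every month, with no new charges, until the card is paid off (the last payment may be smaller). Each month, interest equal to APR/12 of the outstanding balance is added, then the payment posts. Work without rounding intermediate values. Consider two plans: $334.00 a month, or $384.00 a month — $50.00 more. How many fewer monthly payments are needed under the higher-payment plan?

5 fewer payments

Monthly rate r = 16.7%/12 = 1.39167% = 0.0139167.
At $334.00/mo: n = ⌈−ln(1 − rB₀/P)/ln(1+r)⌉ = 28 payments (last $37.30); total interest = total paid − $7,500.00 = $1,555.30.
At $384.00/mo: 23 payments (last $365.14); total interest $1,313.14.
Payments saved = 28 − 23 = 5.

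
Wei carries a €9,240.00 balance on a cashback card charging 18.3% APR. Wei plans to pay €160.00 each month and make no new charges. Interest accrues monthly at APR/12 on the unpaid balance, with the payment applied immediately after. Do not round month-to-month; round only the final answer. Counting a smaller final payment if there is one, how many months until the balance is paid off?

141 months

Monthly rate r = 18.3%/12 = 1.525% = 0.01525.
Recurrence: B ← B·(1+r) − €160.00.
Month 1: interest €140.91; balance after payment €9,220.91.
Month 2: interest €140.62; balance after payment €9,201.53.
Closed form: n = −ln(1 − rB₀/P)/ln(1+r) = −ln(0.11931)/ln(1.01525) ≈ 140.471, so the balance reaches zero during payment 141.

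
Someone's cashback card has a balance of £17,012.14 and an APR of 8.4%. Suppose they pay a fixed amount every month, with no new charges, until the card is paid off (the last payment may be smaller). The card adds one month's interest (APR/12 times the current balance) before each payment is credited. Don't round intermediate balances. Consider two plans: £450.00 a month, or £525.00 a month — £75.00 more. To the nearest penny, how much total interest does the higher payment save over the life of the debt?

£467.98

Monthly rate r = 8.4%/12 = 0.7% = 0.007.
At £450.00/mo: n = ⌈−ln(1 − rB₀/P)/ln(1+r)⌉ = 45 payments (last £29.71); total interest = total paid − £17,012.14 = £2,817.57.
At £525.00/mo: 37 payments (last £461.73); total interest £2,349.59.
Interest saved = £2,817.57 − £2,349.59 = £467.98.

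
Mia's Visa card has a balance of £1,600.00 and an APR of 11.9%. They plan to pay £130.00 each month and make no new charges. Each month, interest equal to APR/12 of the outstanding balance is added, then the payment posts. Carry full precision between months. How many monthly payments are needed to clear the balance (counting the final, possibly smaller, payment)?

Monthly rate r = 11.9%/12 = 0.991667% = 0.00991667.
Recurrence: B ← B·(1+r) − £130.00.
Month 1: interest £15.87; balance after payment £1,485.87.
Month 2: interest £14.73; balance after payment £1,370.60.
Closed form: n = −ln(1 − rB₀/P)/ln(1+r) = −ln(0.87795)/ln(1.00992) ≈ 13.191, so the balance reaches zero during payment 14.

14 months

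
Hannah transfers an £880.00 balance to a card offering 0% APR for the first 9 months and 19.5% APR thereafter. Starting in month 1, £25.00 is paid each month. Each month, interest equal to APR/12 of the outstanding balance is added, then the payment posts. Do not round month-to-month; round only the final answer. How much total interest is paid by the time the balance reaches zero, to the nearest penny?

Promo months 1–9 at r₀ = 0%/12 = 0; months 10+ at r₁ = 19.5%/12 = 0.01625.
After month 9 (no interest yet): B = £880.00 − 9·£25.00 = £655.00.
Then at r₁ with £25.00/mo: n₂ = −ln(1 − r₁·B/P)/ln(1+r₁) ≈ 34.41 → 35 more payments.
Total paid = 43·£25.00 + £10.33 = £1,085.33; interest = £1,085.33 − £880.00 = £205.33.

£205.33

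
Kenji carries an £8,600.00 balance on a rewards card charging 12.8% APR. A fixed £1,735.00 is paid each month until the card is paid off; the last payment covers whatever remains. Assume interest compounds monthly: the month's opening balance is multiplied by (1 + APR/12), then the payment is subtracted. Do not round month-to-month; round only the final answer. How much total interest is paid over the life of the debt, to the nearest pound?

Monthly rate r = 12.8%/12 = 1.06667% = 0.0106667.
Payoff takes n = ⌈−ln(1 − rB₀/P)/ln(1+r)⌉ = ⌈5.120⌉ = 6 payments; the last is £208.71.
Total paid = 5·£1,735.00 + £208.71 = £8,883.71.
Total interest = total paid − principal = £8,883.71 − £8,600.00 = £283.71.

£284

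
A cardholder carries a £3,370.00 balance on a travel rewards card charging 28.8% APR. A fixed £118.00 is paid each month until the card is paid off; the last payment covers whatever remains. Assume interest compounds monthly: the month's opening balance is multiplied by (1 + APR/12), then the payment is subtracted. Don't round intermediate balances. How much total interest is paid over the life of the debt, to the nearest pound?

£2,384

Monthly rate r = 28.8%/12 = 2.4% = 0.024.
Payoff takes n = ⌈−ln(1 − rB₀/P)/ln(1+r)⌉ = ⌈48.765⌉ = 49 payments; the last is £90.48.
Total paid = 48·£118.00 + £90.48 = £5,754.48.
Total interest = total paid − principal = £5,754.48 − £3,370.00 = £2,384.48.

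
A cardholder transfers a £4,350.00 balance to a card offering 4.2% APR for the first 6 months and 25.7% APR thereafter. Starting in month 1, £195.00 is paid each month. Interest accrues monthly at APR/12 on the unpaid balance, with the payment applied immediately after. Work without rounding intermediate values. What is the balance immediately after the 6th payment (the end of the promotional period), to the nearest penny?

£3,261.87

Promo months 1–6 at r₀ = 4.2%/12 = 0.0035; months 7+ at r₁ = 25.7%/12 = 0.0214167.
After month 6: iterate B ← B·(1+r₀) − £195.00 for 6 months → £3,261.87.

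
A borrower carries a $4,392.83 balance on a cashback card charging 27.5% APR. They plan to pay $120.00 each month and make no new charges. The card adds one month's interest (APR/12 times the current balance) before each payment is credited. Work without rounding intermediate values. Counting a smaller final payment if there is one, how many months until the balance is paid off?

Monthly rate r = 27.5%/12 = 2.29167% = 0.0229167.
Recurrence: B ← B·(1+r) − $120.00.
Month 1: interest $100.67; balance after payment $4,373.50.
Month 2: interest $100.23; balance after payment $4,353.73.
Closed form: n = −ln(1 − rB₀/P)/ln(1+r) = −ln(0.16109)/ln(1.02292) ≈ 80.580, so the balance reaches zero during payment 81.

81 payments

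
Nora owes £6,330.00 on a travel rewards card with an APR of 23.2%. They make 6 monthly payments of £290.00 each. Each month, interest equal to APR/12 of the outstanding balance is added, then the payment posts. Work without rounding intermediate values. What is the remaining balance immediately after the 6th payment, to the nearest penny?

£5,274.40

Monthly rate r = 23.2%/12 = 1.93333% = 0.0193333.
Each month: B ← B·(1+r) − £290.00.
Month 1: interest £122.38; balance after payment £6,162.38.
Month 2: interest £119.14; balance after payment £5,991.52.
Month 3: interest £115.84; balance after payment £5,817.36.
Month 4: interest £112.47; balance after payment £5,639.82.
Month 5: interest £109.04; balance after payment £5,458.86.
Month 6: interest £105.54; balance after payment £5,274.40.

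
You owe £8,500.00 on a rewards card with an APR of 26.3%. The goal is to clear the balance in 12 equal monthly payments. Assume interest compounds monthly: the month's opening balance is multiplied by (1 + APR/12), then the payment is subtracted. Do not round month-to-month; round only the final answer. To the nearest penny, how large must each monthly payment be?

Monthly rate r = 26.3%/12 = 2.19167% = 0.0219167.
Level-payment amortization: P = B₀·r / (1 − (1+r)^(−n)) = 8500.00·0.0219167 / (1 − 1.02192^(−12)).
Denominator 1 − (1+r)^(−12) = 0.229071301.
P = 186.292 / 0.229071301 ≈ 813.25.

£813.25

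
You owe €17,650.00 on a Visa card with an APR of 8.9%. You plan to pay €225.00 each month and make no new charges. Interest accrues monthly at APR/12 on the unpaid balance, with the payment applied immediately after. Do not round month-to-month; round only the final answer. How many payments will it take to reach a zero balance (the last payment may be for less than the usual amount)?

118 months

Monthly rate r = 8.9%/12 = 0.741667% = 0.00741667.
Recurrence: B ← B·(1+r) − €225.00.
Month 1: interest €130.90; balance after payment €17,555.90.
Month 2: interest €130.21; balance after payment €17,461.11.
Closed form: n = −ln(1 − rB₀/P)/ln(1+r) = −ln(0.4182)/ln(1.00742) ≈ 117.980, so the balance reaches zero during payment 118.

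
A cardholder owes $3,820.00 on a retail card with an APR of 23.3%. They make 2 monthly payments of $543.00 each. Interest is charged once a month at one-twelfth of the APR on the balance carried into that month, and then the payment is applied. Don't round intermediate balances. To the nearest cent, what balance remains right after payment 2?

Monthly rate r = 23.3%/12 = 1.94167% = 0.0194167.
Each month: B ← B·(1+r) − $543.00.
Month 1: interest $74.17; balance after payment $3,351.17.
Month 2: interest $65.07; balance after payment $2,873.24.

$2,873.24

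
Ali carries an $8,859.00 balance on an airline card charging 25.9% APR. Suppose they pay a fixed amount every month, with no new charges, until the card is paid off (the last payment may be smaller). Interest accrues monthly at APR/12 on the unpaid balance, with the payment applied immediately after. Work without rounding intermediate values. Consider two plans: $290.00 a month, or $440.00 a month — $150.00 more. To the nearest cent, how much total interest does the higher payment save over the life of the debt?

$2,876.08

Monthly rate r = 25.9%/12 = 2.15833% = 0.0215833.
At $290.00/mo: n = ⌈−ln(1 − rB₀/P)/ln(1+r)⌉ = 51 payments (last $125.24); total interest = total paid − $8,859.00 = $5,766.24.
At $440.00/mo: 27 payments (last $309.16); total interest $2,890.16.
Interest saved = $5,766.24 − $2,890.16 = $2,876.08.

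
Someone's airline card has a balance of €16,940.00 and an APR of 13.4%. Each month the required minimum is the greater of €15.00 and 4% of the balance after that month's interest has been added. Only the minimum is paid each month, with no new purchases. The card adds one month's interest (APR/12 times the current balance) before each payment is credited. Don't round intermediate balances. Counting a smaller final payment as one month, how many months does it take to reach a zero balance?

158 months

Monthly rate r = 13.4%/12 = 1.11667% = 0.0111667.
While 4% of the post-interest balance exceeds €15.00, each month B ← (B·(1+r))·(1 − 0.04), i.e. B shrinks by the factor (1+r)·0.96 = 0.97072.
This holds for months 1–129. Entering month 130 the balance is €366.47; 4% of the post-interest balance is now below €15.00, so the flat €15.00 minimum applies from here.
From month 130 a fixed €15.00 at rate r clears €366.47 in 29 more payments. Total: 129 + 29 = 158 months.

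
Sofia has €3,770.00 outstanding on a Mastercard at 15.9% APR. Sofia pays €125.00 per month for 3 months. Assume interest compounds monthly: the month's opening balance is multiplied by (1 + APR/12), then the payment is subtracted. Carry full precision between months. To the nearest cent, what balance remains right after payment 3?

€3,541.86

Monthly rate r = 15.9%/12 = 1.325% = 0.01325.
Each month: B ← B·(1+r) − €125.00.
Month 1: interest €49.95; balance after payment €3,694.95.
Month 2: interest €48.96; balance after payment €3,618.91.
Month 3: interest €47.95; balance after payment €3,541.86.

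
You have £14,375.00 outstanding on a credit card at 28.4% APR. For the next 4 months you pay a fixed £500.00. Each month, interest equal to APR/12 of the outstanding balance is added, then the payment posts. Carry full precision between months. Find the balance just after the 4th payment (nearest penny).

£13,712.78

Monthly rate r = 28.4%/12 = 2.36667% = 0.0236667.
Each month: B ← B·(1+r) − £500.00.
Month 1: interest £340.21; balance after payment £14,215.21.
Month 2: interest £336.43; balance after payment £14,051.63.
Month 3: interest £332.56; balance after payment £13,884.19.
Month 4: interest £328.59; balance after payment £13,712.78.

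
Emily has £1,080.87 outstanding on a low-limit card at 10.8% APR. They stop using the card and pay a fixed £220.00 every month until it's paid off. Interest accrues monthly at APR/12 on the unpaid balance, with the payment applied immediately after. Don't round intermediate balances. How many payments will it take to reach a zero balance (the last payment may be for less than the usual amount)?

Monthly rate r = 10.8%/12 = 0.9% = 0.009.
Recurrence: B ← B·(1+r) − £220.00.
Month 1: interest £9.73; balance after payment £870.60.
Month 2: interest £7.84; balance after payment £658.43.
Month 3: interest £5.93; balance after payment £444.36.
Month 4: interest £4.00; balance after payment £228.36.
Month 5: interest £2.06; balance after payment £10.41.
Month 6: interest £0.09; balance after payment £0.00.

6 months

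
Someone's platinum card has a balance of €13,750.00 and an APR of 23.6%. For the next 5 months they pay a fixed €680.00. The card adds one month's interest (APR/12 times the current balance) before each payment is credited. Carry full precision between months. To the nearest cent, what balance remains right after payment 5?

Monthly rate r = 23.6%/12 = 1.96667% = 0.0196667.
Each month: B ← B·(1+r) − €680.00.
Month 1: interest €270.42; balance after payment €13,340.42.
Month 2: interest €262.36; balance after payment €12,922.78.
Month 3: interest €254.15; balance after payment €12,496.93.
Month 4: interest €245.77; balance after payment €12,062.70.
Month 5: interest €237.23; balance after payment €11,619.93.

€11,619.93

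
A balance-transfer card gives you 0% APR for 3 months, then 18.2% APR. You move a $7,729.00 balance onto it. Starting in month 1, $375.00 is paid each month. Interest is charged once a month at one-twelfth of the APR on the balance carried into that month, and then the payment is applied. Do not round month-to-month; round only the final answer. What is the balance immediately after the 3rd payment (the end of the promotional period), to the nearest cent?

$6,604.00

Promo months 1–3 at r₀ = 0%/12 = 0; months 4+ at r₁ = 18.2%/12 = 0.0151667.
After month 3 (no interest yet): B = $7,729.00 − 3·$375.00 = $6,604.00.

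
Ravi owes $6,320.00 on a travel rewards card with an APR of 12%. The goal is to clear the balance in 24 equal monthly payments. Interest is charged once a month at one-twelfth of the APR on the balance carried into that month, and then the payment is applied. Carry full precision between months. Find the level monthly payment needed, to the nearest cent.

$297.50

Monthly rate r = 12%/12 = 1% = 0.01.
Level-payment amortization: P = B₀·r / (1 − (1+r)^(−n)) = 6320.00·0.01 / (1 − 1.01^(−24)).
Denominator 1 − (1+r)^(−24) = 0.212433873.
P = 63.2 / 0.212433873 ≈ 297.50.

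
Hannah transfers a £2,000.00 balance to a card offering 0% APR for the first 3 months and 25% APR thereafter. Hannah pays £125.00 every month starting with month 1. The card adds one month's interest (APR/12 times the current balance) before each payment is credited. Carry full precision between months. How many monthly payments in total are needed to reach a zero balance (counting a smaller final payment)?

19 months

Promo months 1–3 at r₀ = 0%/12 = 0; months 4+ at r₁ = 25%/12 = 0.0208333.
After month 3 (no interest yet): B = £2,000.00 − 3·£125.00 = £1,625.00.
Then at r₁ with £125.00/mo: n₂ = −ln(1 − r₁·B/P)/ln(1+r₁) ≈ 15.32 → 16 more payments.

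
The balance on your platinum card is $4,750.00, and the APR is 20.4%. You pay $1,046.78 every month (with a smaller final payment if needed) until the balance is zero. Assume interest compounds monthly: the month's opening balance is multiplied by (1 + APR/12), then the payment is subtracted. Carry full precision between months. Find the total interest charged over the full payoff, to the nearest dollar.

$237

Monthly rate r = 20.4%/12 = 1.7% = 0.017.
Payoff takes n = ⌈−ln(1 − rB₀/P)/ln(1+r)⌉ = ⌈4.762⌉ = 5 payments; the last is $799.59.
Total paid = 4·$1,046.78 + $799.59 = $4,986.71.
Total interest = total paid − principal = $4,986.71 − $4,750.00 = $236.71.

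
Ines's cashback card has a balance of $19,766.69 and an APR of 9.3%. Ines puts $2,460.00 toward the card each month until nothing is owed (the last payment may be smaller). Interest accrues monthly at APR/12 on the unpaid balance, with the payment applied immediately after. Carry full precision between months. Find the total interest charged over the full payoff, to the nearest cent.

$723.35

Monthly rate r = 9.3%/12 = 0.775% = 0.00775.
Payoff takes n = ⌈−ln(1 − rB₀/P)/ln(1+r)⌉ = ⌈8.328⌉ = 9 payments; the last is $810.04.
Total paid = 8·$2,460.00 + $810.04 = $20,490.04.
Total interest = total paid − principal = $20,490.04 − $19,766.69 = $723.35.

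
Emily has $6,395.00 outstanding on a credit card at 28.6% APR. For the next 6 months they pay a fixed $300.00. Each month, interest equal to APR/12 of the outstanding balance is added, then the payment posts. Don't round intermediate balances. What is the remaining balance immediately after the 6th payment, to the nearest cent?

$5,455.02

Monthly rate r = 28.6%/12 = 2.38333% = 0.0238333.
Each month: B ← B·(1+r) − $300.00.
Month 1: interest $152.41; balance after payment $6,247.41.
Month 2: interest $148.90; balance after payment $6,096.31.
Month 3: interest $145.30; balance after payment $5,941.61.
Month 4: interest $141.61; balance after payment $5,783.21.
Month 5: interest $137.83; balance after payment $5,621.05.
Month 6: interest $133.97; balance after payment $5,455.02.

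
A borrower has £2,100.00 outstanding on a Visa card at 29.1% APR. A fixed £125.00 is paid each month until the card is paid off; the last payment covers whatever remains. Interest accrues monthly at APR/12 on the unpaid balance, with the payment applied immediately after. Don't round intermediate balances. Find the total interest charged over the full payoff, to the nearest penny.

£629.87

Monthly rate r = 29.1%/12 = 2.425% = 0.02425.
Payoff takes n = ⌈−ln(1 − rB₀/P)/ln(1+r)⌉ = ⌈21.837⌉ = 22 payments; the last is £104.87.
Total paid = 21·£125.00 + £104.87 = £2,729.87.
Total interest = total paid − principal = £2,729.87 − £2,100.00 = £629.87.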